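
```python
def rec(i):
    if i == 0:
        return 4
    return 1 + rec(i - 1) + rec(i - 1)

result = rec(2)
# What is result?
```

rec(i) = 1 + 2·rec(i-1), rec(0)=4. Closed form: (4+1)·2^2 - 1 = 19.

Answer: 19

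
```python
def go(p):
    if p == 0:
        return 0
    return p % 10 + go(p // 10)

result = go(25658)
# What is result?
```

Sum of digits of 25658: 8 + 5 + 6 + 5 + 2 = 26

Answer: 26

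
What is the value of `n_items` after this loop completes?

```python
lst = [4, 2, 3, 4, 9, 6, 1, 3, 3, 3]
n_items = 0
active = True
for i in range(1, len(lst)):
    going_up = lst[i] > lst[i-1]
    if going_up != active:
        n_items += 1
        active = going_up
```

Count direction changes in [4, 2, 3, 4, 9, 6, 1, 3, 3, 3]
`n_items` takes the values: 0 → 1 → 2 → 3 → 4 → 5

Answer: 5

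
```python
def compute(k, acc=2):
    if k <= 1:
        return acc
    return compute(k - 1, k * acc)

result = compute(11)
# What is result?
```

Accumulator trace (n, acc): (11, 2) -> (10, 22) -> (9, 220) -> (8, 1980) -> (7, 15840) -> (6, 110880) -> (5, 665280) -> (4, 3326400) -> (3, 13305600) -> (2, 39916800) -> (1, 79833600) -> return 79833600

Answer: 79833600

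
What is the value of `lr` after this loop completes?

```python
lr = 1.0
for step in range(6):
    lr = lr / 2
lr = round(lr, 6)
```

Halving LR 6 times: 1 / 2^6
`lr` takes the values: 1.0 → 0.5 → 0.25 → 0.125 → 0.0625 → 0.03125 → 0.015625

Answer: 0.015625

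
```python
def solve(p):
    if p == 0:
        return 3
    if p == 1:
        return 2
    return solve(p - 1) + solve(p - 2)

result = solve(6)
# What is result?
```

Build up from base cases: solve(0)=3, solve(1)=2, solve(2)=5, solve(3)=7, solve(4)=12, solve(5)=19, solve(6)=31

Answer: 31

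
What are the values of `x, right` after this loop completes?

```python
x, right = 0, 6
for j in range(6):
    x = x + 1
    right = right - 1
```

x goes 0→6, right goes 6→0
`x, right` takes the values: (0, 6) → (1, 6) → (1, 5) → (2, 5) → (2, 4) → (3, 4) → (3, 3) → (4, 3) → (4, 2) → (5, 2) → (5, 1) → (6, 1) → (6, 0)

Answer: 6, 0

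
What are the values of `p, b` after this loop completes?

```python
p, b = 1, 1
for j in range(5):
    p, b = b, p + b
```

Fibonacci: after 5 iterations
`p, b` takes the values: (1, 1) → (1, 2) → (2, 3) → (3, 5) → (5, 8) → (8, 13)

Answer: 8, 13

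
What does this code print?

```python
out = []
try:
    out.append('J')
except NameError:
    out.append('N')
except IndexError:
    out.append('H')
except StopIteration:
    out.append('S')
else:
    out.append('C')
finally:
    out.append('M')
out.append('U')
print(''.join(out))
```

Execution trace: 'J' (try body, no exception) → 'C' (else) → 'M' (finally) → 'U' (after the try/except). Output: JCMU

Answer: JCMU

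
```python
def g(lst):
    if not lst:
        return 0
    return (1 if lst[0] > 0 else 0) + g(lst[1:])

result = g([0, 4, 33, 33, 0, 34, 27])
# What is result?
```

Count of positive elements in [0, 4, 33, 33, 0, 34, 27] = 5

Answer: 5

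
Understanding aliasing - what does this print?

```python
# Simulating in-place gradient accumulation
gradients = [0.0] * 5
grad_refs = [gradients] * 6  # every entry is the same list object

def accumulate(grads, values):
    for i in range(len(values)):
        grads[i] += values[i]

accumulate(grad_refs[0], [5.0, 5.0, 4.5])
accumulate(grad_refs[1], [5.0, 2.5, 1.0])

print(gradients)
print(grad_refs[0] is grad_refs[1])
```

Key concept: gradient accumulation aliasing.
Step by step:
`gradients = [0.0] * 5` → gradients = [0.0, 0.0, 0.0, 0.0, 0.0]
`grad_refs = [gradients] * 6` → grad_refs = [[0.0, 0.0, 0.0, 0.0, 0.0], [0.0, 0.0, 0.0, 0.0, 0.0], [0.0, 0.0, 0.0, 0.0, 0.0], [0.0, 0.0, 0.0, 0.0, 0.0], [0.0, 0.0, 0.0, 0.0, 0.0], [0.0, 0.0, 0.0, 0.0, 0.0]]
`accumulate(grad_refs[0], [5.0, 5.0, 4.5])` → gradients = [5.0, 5.0, 4.5, 0.0, 0.0]; grad_refs = [[5.0, 5.0, 4.5, 0.0, 0.0], [5.0, 5.0, 4.5, 0.0, 0.0], [5.0, 5.0, 4.5, 0.0, 0.0], [5.0, 5.0, 4.5, 0.0, 0.0], [5.0, 5.0, 4.5, 0.0, 0.0], [5.0, 5.0, 4.5, 0.0, 0.0]]
`accumulate(grad_refs[1], [5.0, 2.5, 1.0])` → gradients = [10.0, 7.5, 5.5, 0.0, 0.0]; grad_refs = [[10.0, 7.5, 5.5, 0.0, 0.0], [10.0, 7.5, 5.5, 0.0, 0.0], [10.0, 7.5, 5.5, 0.0, 0.0], [10.0, 7.5, 5.5, 0.0, 0.0], [10.0, 7.5, 5.5, 0.0, 0.0], [10.0, 7.5, 5.5, 0.0, 0.0]]
`print(gradients)` → prints [10.0, 7.5, 5.5, 0.0, 0.0]
`print(grad_refs[0] is grad_refs[1])` → prints True

Answer:
[10.0, 7.5, 5.5, 0.0, 0.0]
True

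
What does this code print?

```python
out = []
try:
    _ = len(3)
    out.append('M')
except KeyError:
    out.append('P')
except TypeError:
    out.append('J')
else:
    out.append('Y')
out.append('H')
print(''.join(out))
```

Execution trace: 'J' (except TypeError) → 'H' (after the try/except). Output: JH

Answer: JH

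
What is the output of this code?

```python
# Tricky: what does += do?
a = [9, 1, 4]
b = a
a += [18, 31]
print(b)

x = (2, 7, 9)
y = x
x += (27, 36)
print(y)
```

Key concept: += behavior differs for mutable vs immutable.
Step by step:
`a = [9, 1, 4]` → a = [9, 1, 4]
`b = a` → b = [9, 1, 4] (same object as a)
`a += [18, 31]` → a = [9, 1, 4, 18, 31] (same object as b); b = [9, 1, 4, 18, 31] (same object as a)
`print(b)` → prints [9, 1, 4, 18, 31]
`x = (2, 7, 9)` → x = (2, 7, 9)
`y = x` → y = (2, 7, 9)
`x += (27, 36)` → x = (2, 7, 9, 27, 36)
`print(y)` → prints (2, 7, 9)

Answer:
[9, 1, 4, 18, 31]
(2, 7, 9)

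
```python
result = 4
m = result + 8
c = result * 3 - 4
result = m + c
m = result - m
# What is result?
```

Trace:
`result = 4` → result = 4
`m = result + 8` → m = 12
`c = result * 3 - 4` → c = 8
`result = m + c` → result = 20
`m = result - m` → m = 8
So result = 20

Answer: 20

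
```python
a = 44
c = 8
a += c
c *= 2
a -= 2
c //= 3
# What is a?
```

Trace:
`a = 44` → a = 44
`c = 8` → c = 8
`a += c` → a = 52
`c *= 2` → c = 16
`a -= 2` → a = 50
`c //= 3` → c = 5
So a = 50

Answer: 50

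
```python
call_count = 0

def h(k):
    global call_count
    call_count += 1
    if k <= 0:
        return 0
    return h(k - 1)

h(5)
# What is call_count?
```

Linear recursion stepping by 1: 6 calls from k=5 down to ≤0.

Answer: 6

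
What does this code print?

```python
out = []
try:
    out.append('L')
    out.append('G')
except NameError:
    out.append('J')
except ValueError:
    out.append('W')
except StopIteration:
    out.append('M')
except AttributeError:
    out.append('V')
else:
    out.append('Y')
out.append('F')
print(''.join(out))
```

Execution trace: 'L' (try body) → 'G' (try body, no exception) → 'Y' (else) → 'F' (after the try/except). Output: LGYF

Answer: LGYF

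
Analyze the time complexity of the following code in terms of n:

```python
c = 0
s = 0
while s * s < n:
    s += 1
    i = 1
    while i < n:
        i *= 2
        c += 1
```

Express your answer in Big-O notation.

Each loop level contributes: √n × log n. Multiplying the contributions gives O(√n log n).

Answer: O(√n log n)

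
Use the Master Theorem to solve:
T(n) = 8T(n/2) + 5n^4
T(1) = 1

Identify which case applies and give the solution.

a=8, b=2, f(n)=5n^4. log_2(8) = 3. Since c=4 > 3 and the regularity condition holds (8(n/2)^4 = (8/2^4)n^4 with 8/2^4 < 1), Case 3 applies: T(n) = Θ(f(n)) = O(n^4).

Answer: O(n^4) - Case 3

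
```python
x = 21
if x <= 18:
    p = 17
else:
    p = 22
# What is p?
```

Trace:
`x = 21` → x = 21
`if x <= 18: ...` → x <= 18 is False, take else branch → p = 22
So p = 22

Answer: 22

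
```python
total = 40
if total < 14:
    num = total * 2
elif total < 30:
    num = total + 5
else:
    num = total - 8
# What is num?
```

Trace:
`total = 40` → total = 40
`if total < 14: ...` → total < 14 is False, total < 30 is False, take else branch → num = 32
So num = 32

Answer: 32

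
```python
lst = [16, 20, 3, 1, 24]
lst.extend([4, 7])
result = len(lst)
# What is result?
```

Trace:
`lst = [16, 20, 3, 1, 24]` → lst = [16, 20, 3, 1, 24]
`lst.extend([4, 7])` → lst = [16, 20, 3, 1, 24, 4, 7]
`result = len(lst)` → result = 7
So result = 7

Answer: 7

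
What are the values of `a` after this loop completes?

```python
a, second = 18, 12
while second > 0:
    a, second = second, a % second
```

GCD of 18 and 12
`a` takes the values: 18 → 12 → 6

Answer: 6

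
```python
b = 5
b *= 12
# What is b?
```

Trace:
`b = 5` → b = 5
`b *= 12` → b = 60
So b = 60

Answer: 60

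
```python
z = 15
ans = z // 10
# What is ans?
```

Trace:
`z = 15` → z = 15
`ans = z // 10` → ans = 1
So ans = 1

Answer: 1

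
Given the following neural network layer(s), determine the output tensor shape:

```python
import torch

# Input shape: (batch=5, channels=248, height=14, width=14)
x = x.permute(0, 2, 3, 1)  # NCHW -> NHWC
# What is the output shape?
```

Input: (5, 248, 14, 14) -> Output: (5, 14, 14, 248)

Answer: (5, 14, 14, 248)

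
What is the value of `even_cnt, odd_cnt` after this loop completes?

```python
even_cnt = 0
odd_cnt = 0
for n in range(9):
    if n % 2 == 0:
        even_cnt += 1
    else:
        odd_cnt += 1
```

Count evens and odds in range(9)
`even_cnt, odd_cnt` takes the values: (0, 0) → (1, 0) → (1, 1) → (2, 1) → (2, 2) → (3, 2) → (3, 3) → (4, 3) → (4, 4) → (5, 4)

Answer: 5, 4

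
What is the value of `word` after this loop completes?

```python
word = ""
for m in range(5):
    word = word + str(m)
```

Concatenate digits 0 to 4
`word` takes the values: "" → "0" → "01" → "012" → "0123" → "01234"

Answer: "01234"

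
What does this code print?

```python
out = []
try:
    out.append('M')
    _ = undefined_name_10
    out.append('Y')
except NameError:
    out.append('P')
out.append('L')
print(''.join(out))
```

Execution trace: 'M' (try body) → 'P' (except NameError) → 'L' (after the try/except). Output: MPL

Answer: MPL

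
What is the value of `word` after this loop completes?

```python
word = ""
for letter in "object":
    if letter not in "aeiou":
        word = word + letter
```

Remove vowels from 'object'
`word` takes the values: "" → "b" → "bj" → "bjc" → "bjct"

Answer: "bjct"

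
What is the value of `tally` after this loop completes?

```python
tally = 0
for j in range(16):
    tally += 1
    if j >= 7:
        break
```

Loop breaks when j reaches 7, tally is 8
`tally` takes the values: 0 → 1 → 2 → 3 → 4 → 5 → 6 → 7 → 8

Answer: 8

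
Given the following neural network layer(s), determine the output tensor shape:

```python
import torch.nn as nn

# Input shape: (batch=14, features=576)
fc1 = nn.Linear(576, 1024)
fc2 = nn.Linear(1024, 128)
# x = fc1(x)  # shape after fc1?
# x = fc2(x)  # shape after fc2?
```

Input: (14, 576) -> after fc1: (14, 1024) -> Output: (14, 128)

Answer: (14, 128)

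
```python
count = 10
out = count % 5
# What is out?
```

Trace:
`count = 10` → count = 10
`out = count % 5` → out = 0
So out = 0

Answer: 0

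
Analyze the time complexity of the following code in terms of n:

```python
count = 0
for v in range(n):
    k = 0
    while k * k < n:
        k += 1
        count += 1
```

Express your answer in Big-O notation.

Each loop level contributes: n × √n. Multiplying the contributions gives O(n√n).

Answer: O(n√n)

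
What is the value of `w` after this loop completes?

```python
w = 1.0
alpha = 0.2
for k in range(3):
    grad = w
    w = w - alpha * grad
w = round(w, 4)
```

Gradient descent: w = 1.0 * (1 - 0.2)^3
`w` takes the values: 1.0 → 0.8 → 0.64 → 0.512

Answer: 0.512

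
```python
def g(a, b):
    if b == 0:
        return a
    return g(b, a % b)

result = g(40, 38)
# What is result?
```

g(40, 38) -> g(38, 2) -> g(2, 0) -> 2

Answer: 2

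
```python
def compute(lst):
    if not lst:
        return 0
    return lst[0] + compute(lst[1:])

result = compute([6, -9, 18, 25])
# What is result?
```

6 + (-9) + 18 + 25 + 0 = 40

Answer: 40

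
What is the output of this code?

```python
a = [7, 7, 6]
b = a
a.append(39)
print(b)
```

Key concept: basic list aliasing.
Step by step:
`a = [7, 7, 6]` → a = [7, 7, 6]
`b = a` → b = [7, 7, 6] (same object as a)
`a.append(39)` → a = [7, 7, 6, 39] (same object as b); b = [7, 7, 6, 39] (same object as a)
`print(b)` → prints [7, 7, 6, 39]

Answer: [7, 7, 6, 39]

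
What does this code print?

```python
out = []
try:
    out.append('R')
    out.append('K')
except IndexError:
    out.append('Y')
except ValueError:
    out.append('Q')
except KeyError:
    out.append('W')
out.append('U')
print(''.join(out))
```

Execution trace: 'R' (try body) → 'K' (try body, no exception) → 'U' (after the try/except). Output: RKU

Answer: RKU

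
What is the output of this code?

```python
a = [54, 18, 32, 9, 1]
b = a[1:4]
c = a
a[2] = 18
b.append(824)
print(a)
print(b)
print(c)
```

Key concept: slice vs alias.
Step by step:
`a = [54, 18, 32, 9, 1]` → a = [54, 18, 32, 9, 1]
`b = a[1:4]` → b = [18, 32, 9]
`c = a` → c = [54, 18, 32, 9, 1] (same object as a)
`a[2] = 18` → a = [54, 18, 18, 9, 1] (same object as c); c = [54, 18, 18, 9, 1] (same object as a)
`b.append(824)` → b = [18, 32, 9, 824]
`print(a)` → prints [54, 18, 18, 9, 1]
`print(b)` → prints [18, 32, 9, 824]
`print(c)` → prints [54, 18, 18, 9, 1]

Answer:
[54, 18, 18, 9, 1]
[18, 32, 9, 824]
[54, 18, 18, 9, 1]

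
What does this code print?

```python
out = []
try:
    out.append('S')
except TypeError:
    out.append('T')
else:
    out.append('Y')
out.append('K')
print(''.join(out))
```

Execution trace: 'S' (try body, no exception) → 'Y' (else) → 'K' (after the try/except). Output: SYK

Answer: SYK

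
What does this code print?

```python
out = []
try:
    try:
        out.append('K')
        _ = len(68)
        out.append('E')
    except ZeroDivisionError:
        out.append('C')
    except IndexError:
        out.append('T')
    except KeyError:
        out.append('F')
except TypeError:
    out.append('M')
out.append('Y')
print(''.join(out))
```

Execution trace: 'K' (try body) → 'M' (outer except TypeError) → 'Y' (after the try/except). Output: KMY

Answer: KMY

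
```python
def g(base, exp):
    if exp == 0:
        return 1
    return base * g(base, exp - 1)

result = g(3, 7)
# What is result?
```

g(3, 7) = 3 * 3 * 3 * 3 * 3 * 3 * 3 = 2187

Answer: 2187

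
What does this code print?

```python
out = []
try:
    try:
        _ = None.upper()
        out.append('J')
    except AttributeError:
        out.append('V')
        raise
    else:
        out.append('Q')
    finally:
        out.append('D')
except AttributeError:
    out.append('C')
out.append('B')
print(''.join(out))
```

Execution trace: 'V' (inner except AttributeError) → 'D' (inner finally) → 'C' (outer except AttributeError) → 'B' (after the try/except). Output: VDCB

Answer: VDCB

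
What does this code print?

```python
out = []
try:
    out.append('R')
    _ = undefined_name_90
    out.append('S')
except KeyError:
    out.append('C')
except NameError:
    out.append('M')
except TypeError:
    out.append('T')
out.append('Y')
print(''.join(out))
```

Execution trace: 'R' (try body) → 'M' (except NameError) → 'Y' (after the try/except). Output: RMY

Answer: RMY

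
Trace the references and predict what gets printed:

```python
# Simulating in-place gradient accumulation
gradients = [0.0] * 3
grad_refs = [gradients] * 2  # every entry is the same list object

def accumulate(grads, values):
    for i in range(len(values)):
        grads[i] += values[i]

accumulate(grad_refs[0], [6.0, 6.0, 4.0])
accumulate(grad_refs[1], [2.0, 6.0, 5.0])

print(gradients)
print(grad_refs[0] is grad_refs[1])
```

Key concept: gradient accumulation aliasing.
Step by step:
`gradients = [0.0] * 3` → gradients = [0.0, 0.0, 0.0]
`grad_refs = [gradients] * 2` → grad_refs = [[0.0, 0.0, 0.0], [0.0, 0.0, 0.0]]
`accumulate(grad_refs[0], [6.0, 6.0, 4.0])` → gradients = [6.0, 6.0, 4.0]; grad_refs = [[6.0, 6.0, 4.0], [6.0, 6.0, 4.0]]
`accumulate(grad_refs[1], [2.0, 6.0, 5.0])` → gradients = [8.0, 12.0, 9.0]; grad_refs = [[8.0, 12.0, 9.0], [8.0, 12.0, 9.0]]
`print(gradients)` → prints [8.0, 12.0, 9.0]
`print(grad_refs[0] is grad_refs[1])` → prints True

Answer:
[8.0, 12.0, 9.0]
True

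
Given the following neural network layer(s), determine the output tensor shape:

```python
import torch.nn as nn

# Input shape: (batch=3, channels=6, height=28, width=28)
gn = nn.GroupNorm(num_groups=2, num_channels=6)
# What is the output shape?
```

Input: (3, 6, 28, 28) -> Output: (3, 6, 28, 28)

Answer: (3, 6, 28, 28)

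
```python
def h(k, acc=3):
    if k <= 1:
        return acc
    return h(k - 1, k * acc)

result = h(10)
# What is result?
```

Accumulator trace (n, acc): (10, 3) -> (9, 30) -> (8, 270) -> (7, 2160) -> (6, 15120) -> (5, 90720) -> (4, 453600) -> (3, 1814400) -> (2, 5443200) -> (1, 10886400) -> return 10886400

Answer: 10886400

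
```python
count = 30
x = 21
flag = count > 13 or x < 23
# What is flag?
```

Trace:
`count = 30` → count = 30
`x = 21` → x = 21
`flag = count > 13 or x < 23` → flag = True
So flag = True

Answer: True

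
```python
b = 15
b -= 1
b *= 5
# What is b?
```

Trace:
`b = 15` → b = 15
`b -= 1` → b = 14
`b *= 5` → b = 70
So b = 70

Answer: 70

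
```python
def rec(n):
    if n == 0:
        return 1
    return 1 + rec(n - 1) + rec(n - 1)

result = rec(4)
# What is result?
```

rec(n) = 1 + 2·rec(n-1), rec(0)=1. Closed form: (1+1)·2^4 - 1 = 31.

Answer: 31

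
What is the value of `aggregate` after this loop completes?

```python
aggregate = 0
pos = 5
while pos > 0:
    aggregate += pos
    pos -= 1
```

Sum 5 down to 1
`aggregate` takes the values: 0 → 5 → 9 → 12 → 14 → 15

Answer: 15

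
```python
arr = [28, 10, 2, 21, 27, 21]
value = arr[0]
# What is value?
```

Trace:
`arr = [28, 10, 2, 21, 27, 21]` → arr = [28, 10, 2, 21, 27, 21]
`value = arr[0]` → value = 28
So value = 28

Answer: 28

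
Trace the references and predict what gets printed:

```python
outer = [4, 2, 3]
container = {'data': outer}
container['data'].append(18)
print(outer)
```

Key concept: dict holds reference to list.
Step by step:
`outer = [4, 2, 3]` → outer = [4, 2, 3]
`container = {'data': outer}` → container = {'data': [4, 2, 3]}
`container['data'].append(18)` → outer = [4, 2, 3, 18]; container = {'data': [4, 2, 3, 18]}
`print(outer)` → prints [4, 2, 3, 18]

Answer: [4, 2, 3, 18]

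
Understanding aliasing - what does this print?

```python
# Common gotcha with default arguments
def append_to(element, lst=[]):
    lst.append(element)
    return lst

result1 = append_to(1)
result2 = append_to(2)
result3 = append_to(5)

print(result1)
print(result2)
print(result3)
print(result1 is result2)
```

Key concept: mutable default argument gotcha.
Step by step:
`result1 = append_to(1)` → result1 = [1]
`result2 = append_to(2)` → result1 = [1, 2] (same object as result2); result2 = [1, 2] (same object as result1)
`result3 = append_to(5)` → result1 = [1, 2, 5] (same object as result2, result3); result2 = [1, 2, 5] (same object as result1, result3); result3 = [1, 2, 5] (same object as result1, result2)
`print(result1)` → prints [1, 2, 5]
`print(result2)` → prints [1, 2, 5]
`print(result3)` → prints [1, 2, 5]
`print(result1 is result2)` → prints True

Answer:
[1, 2, 5]
[1, 2, 5]
[1, 2, 5]
True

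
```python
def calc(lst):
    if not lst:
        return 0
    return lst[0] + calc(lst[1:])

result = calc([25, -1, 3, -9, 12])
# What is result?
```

25 + (-1) + 3 + (-9) + 12 + 0 = 30

Answer: 30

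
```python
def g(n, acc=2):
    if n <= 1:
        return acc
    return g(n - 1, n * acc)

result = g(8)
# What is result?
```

Accumulator trace (n, acc): (8, 2) -> (7, 16) -> (6, 112) -> (5, 672) -> (4, 3360) -> (3, 13440) -> (2, 40320) -> (1, 80640) -> return 80640

Answer: 80640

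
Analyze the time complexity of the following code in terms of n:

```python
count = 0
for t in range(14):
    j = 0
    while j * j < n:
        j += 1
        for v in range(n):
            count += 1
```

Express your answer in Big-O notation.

Each loop level contributes: 1 × √n × n. Multiplying the contributions gives O(n√n).

Answer: O(n√n)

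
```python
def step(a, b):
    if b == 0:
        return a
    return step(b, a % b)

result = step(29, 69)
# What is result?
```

step(29, 69) -> step(69, 29) -> step(29, 11) -> step(11, 7) -> step(7, 4) -> step(4, 3) -> step(3, 1) -> step(1, 0) -> 1

Answer: 1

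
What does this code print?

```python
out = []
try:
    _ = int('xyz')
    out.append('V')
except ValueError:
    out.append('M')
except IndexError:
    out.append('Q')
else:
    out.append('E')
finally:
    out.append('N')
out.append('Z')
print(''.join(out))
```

Execution trace: 'M' (except ValueError) → 'N' (finally) → 'Z' (after the try/except). Output: MNZ

Answer: MNZ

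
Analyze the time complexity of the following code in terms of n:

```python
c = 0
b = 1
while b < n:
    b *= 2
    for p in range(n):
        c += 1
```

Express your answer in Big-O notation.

Each loop level contributes: log n × n. Multiplying the contributions gives O(n log n).

Answer: O(n log n)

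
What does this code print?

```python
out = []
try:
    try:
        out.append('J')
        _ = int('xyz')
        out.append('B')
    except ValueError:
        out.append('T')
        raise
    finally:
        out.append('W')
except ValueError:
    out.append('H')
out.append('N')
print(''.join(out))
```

Execution trace: 'J' (inner try body) → 'T' (inner except ValueError) → 'W' (inner finally) → 'H' (outer except ValueError) → 'N' (after the try/except). Output: JTWHN

Answer: JTWHN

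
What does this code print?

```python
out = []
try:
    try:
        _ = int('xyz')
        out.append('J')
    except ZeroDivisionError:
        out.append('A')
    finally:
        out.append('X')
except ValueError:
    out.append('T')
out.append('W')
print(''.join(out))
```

Execution trace: 'X' (finally) → 'T' (outer except ValueError) → 'W' (after the try/except). Output: XTW

Answer: XTW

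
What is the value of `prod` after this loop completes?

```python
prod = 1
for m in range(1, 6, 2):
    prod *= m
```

Product of 1, 3, 5, ... up to 5
`prod` takes the values: 1 → 3 → 15

Answer: 15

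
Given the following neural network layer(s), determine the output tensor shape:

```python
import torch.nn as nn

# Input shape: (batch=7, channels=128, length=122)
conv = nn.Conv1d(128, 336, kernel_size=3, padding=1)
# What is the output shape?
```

Input: (7, 128, 122) -> Output: (7, 336, 122)

Answer: (7, 336, 122)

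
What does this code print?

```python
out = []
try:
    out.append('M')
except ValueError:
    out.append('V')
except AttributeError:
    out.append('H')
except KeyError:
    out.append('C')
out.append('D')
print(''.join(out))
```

Execution trace: 'M' (try body, no exception) → 'D' (after the try/except). Output: MD

Answer: MD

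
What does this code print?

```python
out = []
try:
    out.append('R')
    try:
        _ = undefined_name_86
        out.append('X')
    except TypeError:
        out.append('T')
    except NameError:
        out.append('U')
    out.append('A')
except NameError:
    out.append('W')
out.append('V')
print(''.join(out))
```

Execution trace: 'R' (try body) → 'U' (inner except NameError) → 'A' (try body, no exception) → 'V' (after the try/except). Output: RUAV

Answer: RUAV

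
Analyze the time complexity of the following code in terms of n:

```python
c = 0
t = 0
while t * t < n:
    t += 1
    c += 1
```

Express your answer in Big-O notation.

Each loop level contributes: √n. Multiplying the contributions gives O(√n).

Answer: O(√n)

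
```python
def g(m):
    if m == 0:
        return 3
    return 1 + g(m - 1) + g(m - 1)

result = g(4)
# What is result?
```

g(m) = 1 + 2·g(m-1), g(0)=3. Closed form: (3+1)·2^4 - 1 = 63.

Answer: 63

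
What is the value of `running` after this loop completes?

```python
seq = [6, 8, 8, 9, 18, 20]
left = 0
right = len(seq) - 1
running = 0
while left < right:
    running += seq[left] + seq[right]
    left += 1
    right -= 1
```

Sum of pairs from ends
`running` takes the values: 0 → 26 → 52 → 69

Answer: 69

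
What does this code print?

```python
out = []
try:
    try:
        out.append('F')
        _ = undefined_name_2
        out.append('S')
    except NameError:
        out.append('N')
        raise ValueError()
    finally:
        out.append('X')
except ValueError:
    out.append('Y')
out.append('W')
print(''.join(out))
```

Execution trace: 'F' (inner try body) → 'N' (inner except NameError) → 'X' (inner finally) → 'Y' (outer except ValueError) → 'W' (after the try/except). Output: FNXYW

Answer: FNXYW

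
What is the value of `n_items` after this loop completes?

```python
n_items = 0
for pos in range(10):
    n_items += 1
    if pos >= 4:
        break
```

Loop breaks when pos reaches 4, n_items is 5
`n_items` takes the values: 0 → 1 → 2 → 3 → 4 → 5

Answer: 5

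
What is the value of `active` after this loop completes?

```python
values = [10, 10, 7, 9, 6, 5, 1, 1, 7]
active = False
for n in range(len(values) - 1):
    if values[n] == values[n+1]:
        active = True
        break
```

Check consecutive duplicates in [10, 10, 7, 9, 6, 5, 1, 1, 7]
`active` takes the values: False → True

Answer: True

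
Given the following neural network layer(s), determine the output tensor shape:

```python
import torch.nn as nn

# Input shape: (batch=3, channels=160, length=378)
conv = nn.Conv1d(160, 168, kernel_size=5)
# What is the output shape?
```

Input: (3, 160, 378) -> Output: (3, 168, 374)

Answer: (3, 168, 374)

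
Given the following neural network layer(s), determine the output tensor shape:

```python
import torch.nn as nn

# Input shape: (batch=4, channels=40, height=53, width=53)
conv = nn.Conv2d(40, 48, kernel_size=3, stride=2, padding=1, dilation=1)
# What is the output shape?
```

Input: (4, 40, 53, 53) -> Output: (4, 48, 27, 27)

Answer: (4, 48, 27, 27)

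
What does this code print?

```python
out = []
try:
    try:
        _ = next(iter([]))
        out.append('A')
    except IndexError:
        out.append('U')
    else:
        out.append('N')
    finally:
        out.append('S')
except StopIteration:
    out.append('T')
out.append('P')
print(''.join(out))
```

Execution trace: 'S' (finally) → 'T' (outer except StopIteration) → 'P' (after the try/except). Output: STP

Answer: STP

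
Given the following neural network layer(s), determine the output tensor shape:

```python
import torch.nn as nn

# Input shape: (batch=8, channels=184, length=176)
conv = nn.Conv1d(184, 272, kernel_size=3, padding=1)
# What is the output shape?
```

Input: (8, 184, 176) -> Output: (8, 272, 176)

Answer: (8, 272, 176)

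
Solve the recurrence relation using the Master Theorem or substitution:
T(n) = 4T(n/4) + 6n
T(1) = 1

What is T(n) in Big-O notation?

By Master Theorem: a=4, b=4, f(n)=6n. Since log_4(4) = 1 and f(n) = Θ(n^1), Case 2 applies. T(n) = O(n log n).

Answer: O(n log n)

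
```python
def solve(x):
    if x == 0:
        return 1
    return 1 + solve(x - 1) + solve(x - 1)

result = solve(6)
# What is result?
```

solve(x) = 1 + 2·solve(x-1), solve(0)=1. Closed form: (1+1)·2^6 - 1 = 127.

Answer: 127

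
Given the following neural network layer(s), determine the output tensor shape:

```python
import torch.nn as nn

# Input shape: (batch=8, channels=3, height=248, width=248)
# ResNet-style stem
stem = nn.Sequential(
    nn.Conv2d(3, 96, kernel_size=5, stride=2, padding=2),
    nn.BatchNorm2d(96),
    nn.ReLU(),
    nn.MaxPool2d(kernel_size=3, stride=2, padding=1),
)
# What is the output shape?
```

Input: (8, 3, 248, 248) -> after Conv2d 5x5 stride=2: (8, 96, 124, 124) -> Output: (8, 96, 62, 62)

Answer: (8, 96, 62, 62)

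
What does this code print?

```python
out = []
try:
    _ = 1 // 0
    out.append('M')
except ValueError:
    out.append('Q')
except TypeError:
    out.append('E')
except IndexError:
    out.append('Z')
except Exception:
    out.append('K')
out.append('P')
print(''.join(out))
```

Execution trace: 'K' (except Exception) → 'P' (after the try/except). Output: KP

Answer: KP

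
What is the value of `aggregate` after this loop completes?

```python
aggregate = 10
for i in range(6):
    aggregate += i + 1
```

Start at 10, add 1 to 6 = 31
`aggregate` takes the values: 10 → 11 → 13 → 16 → 20 → 25 → 31

Answer: 31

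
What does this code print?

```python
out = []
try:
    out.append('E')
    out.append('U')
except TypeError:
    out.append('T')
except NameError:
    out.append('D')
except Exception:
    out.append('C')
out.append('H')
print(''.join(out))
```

Execution trace: 'E' (try body) → 'U' (try body, no exception) → 'H' (after the try/except). Output: EUH

Answer: EUH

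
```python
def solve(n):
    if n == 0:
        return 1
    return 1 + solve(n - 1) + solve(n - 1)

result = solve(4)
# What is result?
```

solve(n) = 1 + 2·solve(n-1), solve(0)=1. Closed form: (1+1)·2^4 - 1 = 31.

Answer: 31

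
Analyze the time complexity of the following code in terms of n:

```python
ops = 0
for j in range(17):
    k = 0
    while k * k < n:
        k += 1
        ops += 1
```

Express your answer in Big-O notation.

Each loop level contributes: 1 × √n. Multiplying the contributions gives O(√n).

Answer: O(√n)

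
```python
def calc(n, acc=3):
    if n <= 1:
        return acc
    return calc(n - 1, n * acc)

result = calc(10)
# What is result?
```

Accumulator trace (n, acc): (10, 3) -> (9, 30) -> (8, 270) -> (7, 2160) -> (6, 15120) -> (5, 90720) -> (4, 453600) -> (3, 1814400) -> (2, 5443200) -> (1, 10886400) -> return 10886400

Answer: 10886400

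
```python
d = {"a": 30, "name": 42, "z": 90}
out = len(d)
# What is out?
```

Trace:
`d = {"a": 30, "name": 42, "z": 90}` → d = {'a': 30, 'name': 42, 'z': 90}
`out = len(d)` → out = 3
So out = 3

Answer: 3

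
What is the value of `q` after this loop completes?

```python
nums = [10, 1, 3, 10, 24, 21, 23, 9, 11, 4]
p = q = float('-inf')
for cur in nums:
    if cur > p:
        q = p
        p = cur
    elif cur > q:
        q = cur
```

Second largest (with repeats) in [10, 1, 3, 10, 24, 21, 23, 9, 11, 4]
`q` takes the values: -inf → 1 → 3 → 10 → 21 → 23

Answer: 23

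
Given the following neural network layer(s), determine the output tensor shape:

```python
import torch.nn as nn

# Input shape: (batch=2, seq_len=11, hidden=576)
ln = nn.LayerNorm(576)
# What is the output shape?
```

Input: (2, 11, 576) -> Output: (2, 11, 576)

Answer: (2, 11, 576)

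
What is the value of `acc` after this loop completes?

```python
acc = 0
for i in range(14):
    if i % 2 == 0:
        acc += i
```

Sum of even numbers 0 to 13
`acc` takes the values: 0 → 2 → 6 → 12 → 20 → 30 → 42

Answer: 42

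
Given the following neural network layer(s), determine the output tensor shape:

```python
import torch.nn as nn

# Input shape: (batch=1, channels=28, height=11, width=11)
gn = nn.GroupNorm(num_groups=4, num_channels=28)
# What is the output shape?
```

Input: (1, 28, 11, 11) -> Output: (1, 28, 11, 11)

Answer: (1, 28, 11, 11)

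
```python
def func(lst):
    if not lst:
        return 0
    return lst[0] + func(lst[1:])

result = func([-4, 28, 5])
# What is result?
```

(-4) + 28 + 5 + 0 = 29

Answer: 29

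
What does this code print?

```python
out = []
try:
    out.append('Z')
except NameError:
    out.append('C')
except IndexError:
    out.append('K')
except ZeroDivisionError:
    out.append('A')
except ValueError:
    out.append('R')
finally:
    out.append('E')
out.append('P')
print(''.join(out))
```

Execution trace: 'Z' (try body, no exception) → 'E' (finally) → 'P' (after the try/except). Output: ZEP

Answer: ZEP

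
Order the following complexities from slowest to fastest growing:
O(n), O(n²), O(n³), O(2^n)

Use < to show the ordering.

Ordered by growth rate: O(n) < O(n²) < O(n³) < O(2^n)

Answer: O(n) < O(n²) < O(n³) < O(2^n)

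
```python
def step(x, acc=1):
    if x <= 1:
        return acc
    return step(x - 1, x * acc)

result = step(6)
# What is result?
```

Accumulator trace (n, acc): (6, 1) -> (5, 6) -> (4, 30) -> (3, 120) -> (2, 360) -> (1, 720) -> return 720

Answer: 720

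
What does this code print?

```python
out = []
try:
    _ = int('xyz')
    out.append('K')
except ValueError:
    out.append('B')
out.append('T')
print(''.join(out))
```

Execution trace: 'B' (except ValueError) → 'T' (after the try/except). Output: BT

Answer: BT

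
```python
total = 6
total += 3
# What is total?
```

Trace:
`total = 6` → total = 6
`total += 3` → total = 9
So total = 9

Answer: 9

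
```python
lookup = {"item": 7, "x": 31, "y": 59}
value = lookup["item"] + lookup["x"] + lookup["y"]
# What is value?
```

Trace:
`lookup = {"item": 7, "x": 31, "y": 59}` → lookup = {'item': 7, 'x': 31, 'y': 59}
`value = lookup["item"] + lookup["x"] + lookup["y"]` → value = 97
So value = 97

Answer: 97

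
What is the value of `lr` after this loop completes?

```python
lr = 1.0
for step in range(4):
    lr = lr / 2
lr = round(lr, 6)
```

Halving LR 4 times: 1 / 2^4
`lr` takes the values: 1.0 → 0.5 → 0.25 → 0.125 → 0.0625

Answer: 0.0625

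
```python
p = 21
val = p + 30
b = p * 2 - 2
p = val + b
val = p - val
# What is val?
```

Trace:
`p = 21` → p = 21
`val = p + 30` → val = 51
`b = p * 2 - 2` → b = 40
`p = val + b` → p = 91
`val = p - val` → val = 40
So val = 40

Answer: 40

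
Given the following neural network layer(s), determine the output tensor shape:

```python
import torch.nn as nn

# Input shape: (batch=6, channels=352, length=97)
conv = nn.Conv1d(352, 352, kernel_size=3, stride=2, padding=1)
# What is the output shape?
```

Input: (6, 352, 97) -> Output: (6, 352, 49)

Answer: (6, 352, 49)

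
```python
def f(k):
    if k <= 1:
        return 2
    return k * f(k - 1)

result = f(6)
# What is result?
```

f(6) = 6 * 5 * 4 * 3 * 2 * 2 = 1440

Answer: 1440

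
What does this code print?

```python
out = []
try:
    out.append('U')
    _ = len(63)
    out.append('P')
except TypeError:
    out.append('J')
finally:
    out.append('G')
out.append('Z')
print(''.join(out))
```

Execution trace: 'U' (try body) → 'J' (except TypeError) → 'G' (finally) → 'Z' (after the try/except). Output: UJGZ

Answer: UJGZ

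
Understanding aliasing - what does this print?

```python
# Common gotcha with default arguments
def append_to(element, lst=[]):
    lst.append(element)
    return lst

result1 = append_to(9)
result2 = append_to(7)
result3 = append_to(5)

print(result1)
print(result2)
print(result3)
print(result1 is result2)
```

Key concept: mutable default argument gotcha.
Step by step:
`result1 = append_to(9)` → result1 = [9]
`result2 = append_to(7)` → result1 = [9, 7] (same object as result2); result2 = [9, 7] (same object as result1)
`result3 = append_to(5)` → result1 = [9, 7, 5] (same object as result2, result3); result2 = [9, 7, 5] (same object as result1, result3); result3 = [9, 7, 5] (same object as result1, result2)
`print(result1)` → prints [9, 7, 5]
`print(result2)` → prints [9, 7, 5]
`print(result3)` → prints [9, 7, 5]
`print(result1 is result2)` → prints True

Answer:
[9, 7, 5]
[9, 7, 5]
[9, 7, 5]
True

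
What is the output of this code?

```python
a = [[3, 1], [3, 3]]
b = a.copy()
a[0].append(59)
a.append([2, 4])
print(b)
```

Key concept: shallow copy with nested lists.
Step by step:
`a = [[3, 1], [3, 3]]` → a = [[3, 1], [3, 3]]
`b = a.copy()` → b = [[3, 1], [3, 3]]
`a[0].append(59)` → a = [[3, 1, 59], [3, 3]]; b = [[3, 1, 59], [3, 3]]
`a.append([2, 4])` → a = [[3, 1, 59], [3, 3], [2, 4]]
`print(b)` → prints [[3, 1, 59], [3, 3]]

Answer: [[3, 1, 59], [3, 3]]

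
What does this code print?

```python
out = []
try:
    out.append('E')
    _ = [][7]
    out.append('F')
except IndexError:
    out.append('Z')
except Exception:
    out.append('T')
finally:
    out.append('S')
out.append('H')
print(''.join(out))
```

Execution trace: 'E' (try body) → 'Z' (except IndexError) → 'S' (finally) → 'H' (after the try/except). Output: EZSH

Answer: EZSH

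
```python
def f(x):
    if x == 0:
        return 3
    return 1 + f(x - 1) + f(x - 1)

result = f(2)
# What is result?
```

f(x) = 1 + 2·f(x-1), f(0)=3. Closed form: (3+1)·2^2 - 1 = 15.

Answer: 15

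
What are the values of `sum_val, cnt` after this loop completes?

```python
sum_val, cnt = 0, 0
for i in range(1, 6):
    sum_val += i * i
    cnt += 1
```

Sum of squares and count
`sum_val, cnt` takes the values: (0, 0) → (1, 0) → (1, 1) → (5, 1) → (5, 2) → (14, 2) → (14, 3) → (30, 3) → (30, 4) → (55, 4) → (55, 5)

Answer: 55, 5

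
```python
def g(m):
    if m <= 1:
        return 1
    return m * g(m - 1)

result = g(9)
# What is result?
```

g(9) = 9 * 8 * 7 * 6 * 5 * 4 * 3 * 2 * 1 = 362880

Answer: 362880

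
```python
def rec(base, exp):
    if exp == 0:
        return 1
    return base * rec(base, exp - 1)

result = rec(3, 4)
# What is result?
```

rec(3, 4) = 3 * 3 * 3 * 3 = 81

Answer: 81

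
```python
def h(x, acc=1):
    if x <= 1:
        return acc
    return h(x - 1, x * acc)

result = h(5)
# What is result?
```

Accumulator trace (n, acc): (5, 1) -> (4, 5) -> (3, 20) -> (2, 60) -> (1, 120) -> return 120

Answer: 120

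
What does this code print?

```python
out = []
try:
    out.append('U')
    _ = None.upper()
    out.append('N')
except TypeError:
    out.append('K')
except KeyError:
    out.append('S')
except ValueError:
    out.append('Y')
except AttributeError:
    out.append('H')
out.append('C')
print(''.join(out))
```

Execution trace: 'U' (try body) → 'H' (except AttributeError) → 'C' (after the try/except). Output: UHC

Answer: UHC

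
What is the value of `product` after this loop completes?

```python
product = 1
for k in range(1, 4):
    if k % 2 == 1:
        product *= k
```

Product of odd numbers 1 to 3
`product` takes the values: 1 → 3

Answer: 3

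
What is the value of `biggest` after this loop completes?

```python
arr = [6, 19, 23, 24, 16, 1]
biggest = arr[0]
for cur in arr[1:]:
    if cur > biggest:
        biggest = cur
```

Maximum of [6, 19, 23, 24, 16, 1]
`biggest` takes the values: 6 → 19 → 23 → 24

Answer: 24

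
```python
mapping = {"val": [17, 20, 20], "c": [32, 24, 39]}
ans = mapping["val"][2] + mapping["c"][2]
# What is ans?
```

Trace:
`mapping = {"val": [17, 20, 20], "c": [32, 24, 39]}` → mapping = {'val': [17, 20, 20], 'c': [32, 24, 39]}
`ans = mapping["val"][2] + mapping["c"][2]` → ans = 59
So ans = 59

Answer: 59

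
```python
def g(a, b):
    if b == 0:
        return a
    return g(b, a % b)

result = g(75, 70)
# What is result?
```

g(75, 70) -> g(70, 5) -> g(5, 0) -> 5

Answer: 5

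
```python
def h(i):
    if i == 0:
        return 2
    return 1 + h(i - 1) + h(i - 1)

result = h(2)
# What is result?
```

h(i) = 1 + 2·h(i-1), h(0)=2. Closed form: (2+1)·2^2 - 1 = 11.

Answer: 11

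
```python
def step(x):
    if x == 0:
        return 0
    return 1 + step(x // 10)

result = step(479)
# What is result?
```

Count of digits of 479: 3

Answer: 3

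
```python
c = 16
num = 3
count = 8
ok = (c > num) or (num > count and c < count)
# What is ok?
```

Trace:
`c = 16` → c = 16
`num = 3` → num = 3
`count = 8` → count = 8
`ok = (c > num) or (num > count and c < count)` → ok = True
So ok = True

Answer: True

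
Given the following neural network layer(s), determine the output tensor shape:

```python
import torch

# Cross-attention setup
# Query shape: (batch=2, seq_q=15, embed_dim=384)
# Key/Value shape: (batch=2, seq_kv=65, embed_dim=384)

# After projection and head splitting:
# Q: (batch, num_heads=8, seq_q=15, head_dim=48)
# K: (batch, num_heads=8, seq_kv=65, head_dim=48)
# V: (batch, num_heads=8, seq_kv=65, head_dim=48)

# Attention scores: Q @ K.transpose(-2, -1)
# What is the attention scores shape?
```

Input: (2, 15, 384) -> Output: (2, 8, 15, 65)

Answer: (2, 8, 15, 65)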